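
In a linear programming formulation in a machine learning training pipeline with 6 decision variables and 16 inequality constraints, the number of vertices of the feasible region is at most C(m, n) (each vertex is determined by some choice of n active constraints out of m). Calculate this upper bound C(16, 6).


Each vertex corresponds to some choice of n active constraints out of m, so the number of vertices is at most C(m, n) = m! / (n!(m-n)!).
m = 16, n = 6
Numerator: 16 * 15 * 14 * 13 * 12 * 11
Denominator: 6! = 720
C(16, 6) = 8008


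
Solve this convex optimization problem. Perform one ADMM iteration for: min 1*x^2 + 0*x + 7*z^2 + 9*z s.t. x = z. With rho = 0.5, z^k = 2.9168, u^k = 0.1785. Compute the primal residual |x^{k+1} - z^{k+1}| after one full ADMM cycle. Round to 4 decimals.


ADMM iteration with rho = 0.5, z^k = 2.9168, u^k = 0.1785
Step 1: x-update.
Minimize 1*x^2 + 0*x + (0.5/2)*(x - 2.9168 + 0.1785)^2
FOC: (2*1 + 0.5)*x = 0 + 0.5*(2.9168 - 0.1785)
x^{k+1} = 0.5477
Step 2: z-update.
Minimize 7*z^2 + 9*z + (0.5/2)*(0.5477 - z + 0.1785)^2
FOC: (2*7 + 0.5)*z = -9 + 0.5*(0.5477 + 0.1785)
z^{k+1} = -0.5956
Step 3: u-update.
u^{k+1} = 0.1785 + 0.5477 + 0.5956 = 1.3218
Step 4: Primal residual = |0.5477 + 0.5956| = 1.1433


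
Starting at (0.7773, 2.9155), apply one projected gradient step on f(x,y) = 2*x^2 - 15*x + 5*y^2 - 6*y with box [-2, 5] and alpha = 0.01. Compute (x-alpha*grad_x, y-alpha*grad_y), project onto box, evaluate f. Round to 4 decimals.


Step 1: Compute gradient at (0.7773, 2.9155).
grad_x = 2*2*0.7773 - 15 = -11.8908
grad_y = 2*5*2.9155 - 6 = 23.155
Step 2: Gradient step.
x_raw = 0.7773 - 0.01*-11.8908 = 0.8962
y_raw = 2.9155 - 0.01*23.155 = 2.684
Step 3: Project onto [-2, 5].
x_proj = clip(0.8962) = 0.8962
y_proj = clip(2.684) = 2.684
Step 4: Evaluate f.
f(0.8962, 2.684) = 8.0775


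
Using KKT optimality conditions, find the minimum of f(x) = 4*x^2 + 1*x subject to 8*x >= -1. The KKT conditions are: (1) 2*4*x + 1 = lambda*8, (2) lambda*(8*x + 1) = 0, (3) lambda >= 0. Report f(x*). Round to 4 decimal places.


Step 1: Try lambda = 0 (constraint inactive).
Stationarity: 2*4*x + 1 = 0
x* = -1/(2*4) = -0.125
Check constraint: 8*-0.125 = -1.0 >= -1 -- satisfied.
Step 2: Compute optimal value.
f(x*) = 4*(-0.125)^2 + 1*(-0.125) = -0.0625


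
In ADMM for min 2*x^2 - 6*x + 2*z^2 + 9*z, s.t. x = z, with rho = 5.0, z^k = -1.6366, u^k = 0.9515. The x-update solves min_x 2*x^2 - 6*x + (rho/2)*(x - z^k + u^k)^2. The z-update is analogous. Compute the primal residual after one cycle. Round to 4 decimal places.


ADMM iteration with rho = 5.0, z^k = -1.6366, u^k = 0.9515
Step 1: x-update.
Minimize 2*x^2 - 6*x + (5.0/2)*(x + 1.6366 + 0.9515)^2
FOC: (2*2 + 5.0)*x = 6 + 5.0*(-1.6366 - 0.9515)
x^{k+1} = -0.7712
Step 2: z-update.
Minimize 2*z^2 + 9*z + (5.0/2)*(-0.7712 - z + 0.9515)^2
FOC: (2*2 + 5.0)*z = -9 + 5.0*(-0.7712 + 0.9515)
z^{k+1} = -0.8998
Step 3: u-update.
u^{k+1} = 0.9515 - 0.7712 + 0.8998 = 1.0801
Step 4: Primal residual = |-0.7712 + 0.8998| = 0.1286


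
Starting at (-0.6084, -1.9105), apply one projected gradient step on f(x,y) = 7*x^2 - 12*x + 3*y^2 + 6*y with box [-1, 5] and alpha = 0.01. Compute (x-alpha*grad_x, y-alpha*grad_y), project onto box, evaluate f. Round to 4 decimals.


Step 1: Compute gradient at (-0.6084, -1.9105).
grad_x = 2*7*-0.6084 - 12 = -20.5176
grad_y = 2*3*-1.9105 + 6 = -5.463
Step 2: Gradient step.
x_raw = -0.6084 - 0.01*-20.5176 = -0.4032
y_raw = -1.9105 - 0.01*-5.463 = -1.8559
Step 3: Project onto [-1, 5].
x_proj = clip(-0.4032) = -0.4032
y_proj = clip(-1.8559) = -1.0
Step 4: Evaluate f.
f(-0.4032, -1.0) = 2.9768


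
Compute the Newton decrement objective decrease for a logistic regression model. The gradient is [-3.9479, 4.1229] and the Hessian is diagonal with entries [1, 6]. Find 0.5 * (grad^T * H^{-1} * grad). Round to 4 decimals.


Step 1: H is diagonal, so H^(-1) * g = [-3.9479, 0.6872].
Step 2: g^T H^(-1) g = sum_i g_i^2 / H_ii
  = (-3.9479)^2/1 + (4.1229)^2/6
  = 15.5859 + 2.8331 = 18.419
Step 3: Objective decrease = 0.5 * g^T H^(-1) g = 9.2095


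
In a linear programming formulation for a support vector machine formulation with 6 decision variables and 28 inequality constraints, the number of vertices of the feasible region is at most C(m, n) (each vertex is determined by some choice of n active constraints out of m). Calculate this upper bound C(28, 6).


Each vertex corresponds to some choice of n active constraints out of m, so the number of vertices is at most C(m, n) = m! / (n!(m-n)!).
m = 28, n = 6
Numerator: 28 * 27 * 26 * 25 * 24 * 23
Denominator: 6! = 720
C(28, 6) = 376740


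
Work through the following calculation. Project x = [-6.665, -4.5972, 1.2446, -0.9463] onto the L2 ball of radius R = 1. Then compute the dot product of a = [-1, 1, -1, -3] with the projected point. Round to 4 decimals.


Step 1: Compute ||x|| (intermediates to 6 decimals).
||x|| = sqrt((-6.665)^2 + (-4.5972)^2 + 1.2446^2 + (-0.9463)^2) = 8.246271
Step 2: Project.
Since ||x|| > R, scale = R/||x|| = 1/8.246271 = 0.121267, proj(x) = scale * x
proj(x) = [-0.808245, -0.557489, 0.150929, -0.114755]
Step 3: Dot product.
a^T * proj(x) = -1*(-0.808245) + 1*(-0.557489) - 1*0.150929 - 3*(-0.114755) = 0.4441


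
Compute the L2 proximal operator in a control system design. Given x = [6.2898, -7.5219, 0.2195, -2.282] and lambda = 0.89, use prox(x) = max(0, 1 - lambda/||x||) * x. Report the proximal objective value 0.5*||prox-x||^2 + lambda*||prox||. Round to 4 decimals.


Step 1: Compute ||x||.
||x|| = 10.0696
Step 2: Compute scaling factor.
scale = max(0, 1 - 0.89/10.0696) = 0.9116
Step 3: prox(x) = [5.7339, -6.8571, 0.2001, -2.0803]
||prox(x)|| = 9.1796
Step 4: Proximal objective.
0.5*||prox-x||^2 = 0.3961
lambda*||prox|| = 8.1698
Total = 8.5659


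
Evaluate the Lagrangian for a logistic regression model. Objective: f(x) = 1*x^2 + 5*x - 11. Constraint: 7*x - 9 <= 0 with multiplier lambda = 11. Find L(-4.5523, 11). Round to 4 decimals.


Step 1: Evaluate f(x).
f(-4.5523) = 1*(-4.5523)^2 + 5*(-4.5523) - 11 = -13.0381
Step 2: Evaluate g(x).
g(-4.5523) = 7*-4.5523 - 9 = -40.8661
Step 3: Compute Lagrangian.
L = -13.0381 + 11*-40.8661 = -462.5652


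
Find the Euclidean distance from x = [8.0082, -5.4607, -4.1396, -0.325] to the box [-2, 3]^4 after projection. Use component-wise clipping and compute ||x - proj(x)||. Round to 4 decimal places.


Project each component onto [-2, 3].
clip(8.0082) = 3.0, clip(-5.4607) = -2.0, clip(-4.1396) = -2.0, clip(-0.325) = -0.325
Projection = [3.0, -2.0, -2.0, -0.325]
Squared diffs: [25.0821, 11.9764, 4.5779, 0.0]
Distance = sqrt(41.6364) = 6.4526


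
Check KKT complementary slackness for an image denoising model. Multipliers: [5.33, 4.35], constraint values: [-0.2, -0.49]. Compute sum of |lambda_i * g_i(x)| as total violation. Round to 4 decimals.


KKT complementary slackness check:
lambda_1 * g_1 = 5.33 * -0.2 = -1.066
lambda_2 * g_2 = 4.35 * -0.49 = -2.1315
Total violation = 1.066 + 2.1315 = 3.1975


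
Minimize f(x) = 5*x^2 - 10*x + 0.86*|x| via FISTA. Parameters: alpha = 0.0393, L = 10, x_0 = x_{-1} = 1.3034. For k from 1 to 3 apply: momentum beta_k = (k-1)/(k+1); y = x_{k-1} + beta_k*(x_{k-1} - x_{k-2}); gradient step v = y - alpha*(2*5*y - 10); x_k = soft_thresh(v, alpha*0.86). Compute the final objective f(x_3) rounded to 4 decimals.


FISTA on f(x) = 5*x^2 - 10*x + 0.86*|x|
L = 10, alpha = 0.0393
Iteration 1: beta = 0.0, y = 1.3034 + 0.0*(1.3034 - 1.3034) = 1.3034
  grad(y) = 3.034, v = y - alpha*grad = 1.1842
  prox(v) = soft_thresh(1.1842, 0.0338) = 1.1504
Iteration 2: beta = 0.3333, y = 1.1504 + 0.3333*(1.1504 - 1.3034) = 1.0994
  grad(y) = 0.9935, v = y - alpha*grad = 1.0603
  prox(v) = soft_thresh(1.0603, 0.0338) = 1.0265
Iteration 3: beta = 0.5, y = 1.0265 + 0.5*(1.0265 - 1.1504) = 0.9646
  grad(y) = -0.3542, v = y - alpha*grad = 0.9785
  prox(v) = soft_thresh(0.9785, 0.0338) = 0.9447
f(x_3) = 5*0.9447^2 - 10*0.9447 + 0.86*|0.9447| = -4.1723


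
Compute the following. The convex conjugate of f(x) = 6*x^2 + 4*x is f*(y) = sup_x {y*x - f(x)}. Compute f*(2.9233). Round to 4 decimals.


f*(y) = sup_x {y*x - a*x^2 - b*x} = sup_x {(y-b)*x - a*x^2}
FOC: (y - b) - 2a*x = 0 => x* = (y - b)/(2a)
x* = (2.9233 - 4)/(2*6) = -0.0897
f*(2.9233) = (y-b)^2/(4a) = (2.9233 - 4)^2/(4*6)
= 1.1593/24 = 0.0483


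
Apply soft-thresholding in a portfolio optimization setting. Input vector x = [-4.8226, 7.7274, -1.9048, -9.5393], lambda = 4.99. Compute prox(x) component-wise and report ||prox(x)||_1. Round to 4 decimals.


Soft-thresholding with lambda = 4.99:
prox(-4.8226) = sign(-4.8226)*max(|-4.8226| - 4.99, 0) = 0.0
prox(7.7274) = sign(7.7274)*max(|7.7274| - 4.99, 0) = 2.7374
prox(-1.9048) = sign(-1.9048)*max(|-1.9048| - 4.99, 0) = 0.0
prox(-9.5393) = sign(-9.5393)*max(|-9.5393| - 4.99, 0) = -4.5493
prox(x) = [0.0, 2.7374, 0.0, -4.5493]
||prox(x)||_1 = 0.0 + 2.7374 + 0.0 + 4.5493 = 7.2867


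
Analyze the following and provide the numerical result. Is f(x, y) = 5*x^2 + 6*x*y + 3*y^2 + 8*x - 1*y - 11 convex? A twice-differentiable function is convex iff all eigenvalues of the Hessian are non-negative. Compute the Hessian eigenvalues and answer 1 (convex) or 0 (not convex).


The Hessian of f(x,y) = 5*x^2 + 6*x*y + 3*y^2 + 8*x - 1*y - 11 is:
H = [[10, 6], [6, 6]]
Trace = 10 + 6 = 16
Determinant = 10*6 - (6)^2 = 24
Discriminant = (16)^2 - 4*24 = 160.0
Eigenvalues: lambda_1 = 1.6754, lambda_2 = 14.3246
The function is convex.

1


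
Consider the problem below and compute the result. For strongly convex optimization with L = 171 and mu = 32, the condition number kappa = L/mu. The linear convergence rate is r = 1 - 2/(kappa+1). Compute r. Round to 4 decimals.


Step 1: Compute the condition number.
kappa = L/mu = 171/32 = 5.3438
Step 2: Compute the convergence rate.
r = 1 - 2/(kappa + 1) = 1 - 2*mu/(L + mu) = (L - mu)/(L + mu) = 139/203 = 0.6847


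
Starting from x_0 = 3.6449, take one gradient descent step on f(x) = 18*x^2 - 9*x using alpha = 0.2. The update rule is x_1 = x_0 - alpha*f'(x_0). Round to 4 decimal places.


We compute the gradient at x_0 and apply the update.
f'(x) = 36*x - 9
f'(3.6449) = 36*3.6449 - 9 = 122.2164
x_1 = 3.6449 - 0.2*122.2164 = -20.7984


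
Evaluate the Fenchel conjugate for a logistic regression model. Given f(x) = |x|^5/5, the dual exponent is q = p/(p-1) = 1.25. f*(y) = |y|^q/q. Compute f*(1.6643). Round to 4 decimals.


The conjugate exponent q satisfies 1/p + 1/q = 1.
p = 5, so q = 5/(5 - 1) = 1.25
|y|^q = 1.6643^1.25 = 1.8903
f*(1.6643) = 1.8903 / 1.25 = 1.5123


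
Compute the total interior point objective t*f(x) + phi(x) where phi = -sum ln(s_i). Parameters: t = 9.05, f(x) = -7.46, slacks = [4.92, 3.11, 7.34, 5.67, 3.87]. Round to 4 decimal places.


Step 1: Compute log-barrier.
ln values: [1.5933, 1.1346, 1.9933, 1.7352, 1.3533]
phi = -(1.5933 + 1.1346 + 1.9933 + 1.7352 + 1.3533) = -7.8097
Step 2: Compute augmented objective.
t*f(x) = 9.05*-7.46 = -67.513
Total = -67.513 - 7.8097 = -75.3227


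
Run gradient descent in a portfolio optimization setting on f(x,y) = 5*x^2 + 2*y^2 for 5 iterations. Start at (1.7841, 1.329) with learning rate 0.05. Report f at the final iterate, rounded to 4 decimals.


Gradient descent on f(x,y) = 5*x^2 + 2*y^2.
Starting point: (1.7841, 1.329), alpha = 0.05
Step 1: grad_x = 2*5*1.7841 = 17.841, grad_y = 2*2*1.329 = 5.316
  x_1 = 1.7841 - 0.05*17.841 = 0.8921
  y_1 = 1.329 - 0.05*5.316 = 1.0632
Step 2: grad_x = 2*5*0.8921 = 8.9205, grad_y = 2*2*1.0632 = 4.2528
  x_2 = 0.8921 - 0.05*8.9205 = 0.446
  y_2 = 1.0632 - 0.05*4.2528 = 0.8506
Step 3: grad_x = 2*5*0.446 = 4.4603, grad_y = 2*2*0.8506 = 3.4022
  x_3 = 0.446 - 0.05*4.4603 = 0.223
  y_3 = 0.8506 - 0.05*3.4022 = 0.6804
Step 4: grad_x = 2*5*0.223 = 2.2301, grad_y = 2*2*0.6804 = 2.7218
  x_4 = 0.223 - 0.05*2.2301 = 0.1115
  y_4 = 0.6804 - 0.05*2.7218 = 0.5444
Step 5: grad_x = 2*5*0.1115 = 1.1151, grad_y = 2*2*0.5444 = 2.1774
  x_5 = 0.1115 - 0.05*1.1151 = 0.0558
  y_5 = 0.5444 - 0.05*2.1774 = 0.4355
f(0.0558, 0.4355) = 5*0.0558^2 + 2*0.4355^2 = 0.3948


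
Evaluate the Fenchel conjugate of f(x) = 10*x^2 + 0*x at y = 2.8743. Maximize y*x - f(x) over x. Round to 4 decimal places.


f*(y) = sup_x {y*x - a*x^2 - b*x} = sup_x {(y-b)*x - a*x^2}
FOC: (y - b) - 2a*x = 0 => x* = (y - b)/(2a)
x* = (2.8743 - 0)/(2*10) = 0.1437
f*(2.8743) = (y-b)^2/(4a) = (2.8743 - 0)^2/(4*10)
= 8.2616/40 = 0.2065


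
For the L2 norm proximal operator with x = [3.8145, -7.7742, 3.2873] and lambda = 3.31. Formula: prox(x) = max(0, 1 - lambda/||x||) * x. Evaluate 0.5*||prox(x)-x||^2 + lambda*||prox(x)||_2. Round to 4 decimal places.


Step 1: Compute ||x||.
||x|| = 9.2626
Step 2: Compute scaling factor.
scale = max(0, 1 - 3.31/9.2626) = 0.6426
Step 3: prox(x) = [2.4514, -4.9961, 2.1126]
||prox(x)|| = 5.9526
Step 4: Proximal objective.
0.5*||prox-x||^2 = 5.4781
lambda*||prox|| = 19.7031
Total = 25.181


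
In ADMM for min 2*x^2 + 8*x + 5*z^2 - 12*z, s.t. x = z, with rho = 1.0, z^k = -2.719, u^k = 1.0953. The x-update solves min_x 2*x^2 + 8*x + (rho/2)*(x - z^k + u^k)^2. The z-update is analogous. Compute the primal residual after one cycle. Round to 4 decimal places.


ADMM iteration with rho = 1.0, z^k = -2.719, u^k = 1.0953
Step 1: x-update.
Minimize 2*x^2 + 8*x + (1.0/2)*(x + 2.719 + 1.0953)^2
FOC: (2*2 + 1.0)*x = -8 + 1.0*(-2.719 - 1.0953)
x^{k+1} = -2.3629
Step 2: z-update.
Minimize 5*z^2 - 12*z + (1.0/2)*(-2.3629 - z + 1.0953)^2
FOC: (2*5 + 1.0)*z = 12 + 1.0*(-2.3629 + 1.0953)
z^{k+1} = 0.9757
Step 3: u-update.
u^{k+1} = 1.0953 - 2.3629 - 0.9757 = -2.2432
Step 4: Primal residual = |-2.3629 - 0.9757| = 3.3385


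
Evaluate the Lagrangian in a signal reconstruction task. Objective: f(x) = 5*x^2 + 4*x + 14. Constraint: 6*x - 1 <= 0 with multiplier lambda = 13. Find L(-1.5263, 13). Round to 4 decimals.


Step 1: Evaluate f(x).
f(-1.5263) = 5*(-1.5263)^2 + 4*(-1.5263) + 14 = 19.5428
Step 2: Evaluate g(x).
g(-1.5263) = 6*-1.5263 - 1 = -10.1578
Step 3: Compute Lagrangian.
L = 19.5428 + 13*-10.1578 = -112.5086


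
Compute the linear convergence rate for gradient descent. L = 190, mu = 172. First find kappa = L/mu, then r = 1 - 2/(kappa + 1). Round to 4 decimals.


Step 1: Compute the condition number.
kappa = L/mu = 190/172 = 1.1047
Step 2: Compute the convergence rate.
r = 1 - 2/(kappa + 1) = 1 - 2*mu/(L + mu) = (L - mu)/(L + mu) = 18/362 = 0.0497


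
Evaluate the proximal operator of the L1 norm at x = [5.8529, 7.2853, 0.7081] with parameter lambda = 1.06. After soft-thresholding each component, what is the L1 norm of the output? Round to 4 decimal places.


Soft-thresholding with lambda = 1.06:
prox(5.8529) = sign(5.8529)*max(|5.8529| - 1.06, 0) = 4.7929
prox(7.2853) = sign(7.2853)*max(|7.2853| - 1.06, 0) = 6.2253
prox(0.7081) = sign(0.7081)*max(|0.7081| - 1.06, 0) = 0.0
prox(x) = [4.7929, 6.2253, 0.0]
||prox(x)||_1 = 4.7929 + 6.2253 + 0.0 = 11.0182


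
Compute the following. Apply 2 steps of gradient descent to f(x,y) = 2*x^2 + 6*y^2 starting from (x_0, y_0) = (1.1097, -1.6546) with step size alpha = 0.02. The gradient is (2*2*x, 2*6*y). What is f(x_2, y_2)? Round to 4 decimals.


Gradient descent on f(x,y) = 2*x^2 + 6*y^2.
Starting point: (1.1097, -1.6546), alpha = 0.02
Step 1: grad_x = 2*2*1.1097 = 4.4388, grad_y = 2*6*-1.6546 = -19.8552
  x_1 = 1.1097 - 0.02*4.4388 = 1.0209
  y_1 = -1.6546 - 0.02*-19.8552 = -1.2575
Step 2: grad_x = 2*2*1.0209 = 4.0837, grad_y = 2*6*-1.2575 = -15.09
  x_2 = 1.0209 - 0.02*4.0837 = 0.9393
  y_2 = -1.2575 - 0.02*-15.09 = -0.9557
f(0.9393, -0.9557) = 2*0.9393^2 + 6*(-0.9557)^2 = 7.2445


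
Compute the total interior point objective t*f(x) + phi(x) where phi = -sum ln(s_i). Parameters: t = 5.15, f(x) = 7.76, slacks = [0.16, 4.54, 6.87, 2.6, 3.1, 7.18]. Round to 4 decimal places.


Step 1: Compute log-barrier.
ln values: [-1.8326, 1.5129, 1.9272, 0.9555, 1.1314, 1.9713]
phi = -(-1.8326 + 1.5129 + 1.9272 + 0.9555 + 1.1314 + 1.9713) = -5.6657
Step 2: Compute augmented objective.
t*f(x) = 5.15*7.76 = 39.964
Total = 39.964 - 5.6657 = 34.2983


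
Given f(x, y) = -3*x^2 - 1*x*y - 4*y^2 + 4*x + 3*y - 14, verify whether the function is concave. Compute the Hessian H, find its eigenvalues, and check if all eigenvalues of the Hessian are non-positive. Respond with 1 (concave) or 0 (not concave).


The Hessian of f(x,y) = -3*x^2 - 1*x*y - 4*y^2 + 4*x + 3*y - 14 is:
H = [[-6, -1], [-1, -8]]
Trace = -6 - 8 = -14
Determinant = -6*-8 - (-1)^2 = 47
Discriminant = (-14)^2 - 4*47 = 8.0
Eigenvalues: lambda_1 = -8.4142, lambda_2 = -5.5858
The function is concave.

1


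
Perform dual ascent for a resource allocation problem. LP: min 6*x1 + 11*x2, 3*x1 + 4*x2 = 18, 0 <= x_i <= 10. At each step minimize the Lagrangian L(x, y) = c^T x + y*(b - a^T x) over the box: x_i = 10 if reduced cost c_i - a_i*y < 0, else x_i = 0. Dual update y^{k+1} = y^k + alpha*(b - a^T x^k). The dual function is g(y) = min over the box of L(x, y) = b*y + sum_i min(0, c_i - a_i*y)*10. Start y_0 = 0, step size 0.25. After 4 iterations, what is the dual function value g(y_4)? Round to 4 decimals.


Dual ascent for LP: min 6*x1 + 11*x2, 3*x1 + 4*x2 = 18, 0 <= x_i <= 10
Step 1: y^k = 0.0, reduced costs: (6.0, 11.0)
  x^k = (0.0, 0.0), subgradient = b - a^T x = 18.0
  y^{k+1} = 0.0 + 0.25*18.0 = 4.5
Step 2: y^k = 4.5, reduced costs: (-7.5, -7.0)
  x^k = (10.0, 10.0), subgradient = b - a^T x = -52.0
  y^{k+1} = 4.5 + 0.25*-52.0 = -8.5
Step 3: y^k = -8.5, reduced costs: (31.5, 45.0)
  x^k = (0.0, 0.0), subgradient = b - a^T x = 18.0
  y^{k+1} = -8.5 + 0.25*18.0 = -4.0
Step 4: y^k = -4.0, reduced costs: (18.0, 27.0)
  x^k = (0.0, 0.0), subgradient = b - a^T x = 18.0
  y^{k+1} = -4.0 + 0.25*18.0 = 0.5
Dual objective at y_4 = 0.5: reduced costs (4.5, 9.0), box minimizer x = (0.0, 0.0)
g(y_4) = b*y + (c1 - a1*y)*x1 + (c2 - a2*y)*x2 = 18*0.5 + 4.5*0.0 + 9.0*0.0 = 9.0 + 0.0 + 0.0 = 9.0


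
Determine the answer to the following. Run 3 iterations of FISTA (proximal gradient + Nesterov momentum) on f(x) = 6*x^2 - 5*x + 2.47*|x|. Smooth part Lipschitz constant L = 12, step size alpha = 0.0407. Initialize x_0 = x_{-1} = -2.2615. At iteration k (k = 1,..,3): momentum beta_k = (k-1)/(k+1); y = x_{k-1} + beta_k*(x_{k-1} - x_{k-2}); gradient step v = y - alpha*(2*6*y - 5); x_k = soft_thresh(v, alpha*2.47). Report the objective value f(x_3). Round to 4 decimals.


FISTA on f(x) = 6*x^2 - 5*x + 2.47*|x|
L = 12, alpha = 0.0407
Iteration 1: beta = 0.0, y = -2.2615 + 0.0*(-2.2615 + 2.2615) = -2.2615
  grad(y) = -32.138, v = y - alpha*grad = -0.9535
  prox(v) = soft_thresh(-0.9535, 0.1005) = -0.853
Iteration 2: beta = 0.3333, y = -0.853 + 0.3333*(-0.853 + 2.2615) = -0.3834
  grad(y) = -9.6013, v = y - alpha*grad = 0.0073
  prox(v) = soft_thresh(0.0073, 0.1005) = 0.0
Iteration 3: beta = 0.5, y = 0.0 + 0.5*(0.0 + 0.853) = 0.4265
  grad(y) = 0.1177, v = y - alpha*grad = 0.4217
  prox(v) = soft_thresh(0.4217, 0.1005) = 0.3212
f(x_3) = 6*0.3212^2 - 5*0.3212 + 2.47*|0.3212| = -0.1937


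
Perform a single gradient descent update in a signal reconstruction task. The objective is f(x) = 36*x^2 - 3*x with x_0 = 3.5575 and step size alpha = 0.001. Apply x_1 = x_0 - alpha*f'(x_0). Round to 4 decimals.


We compute the gradient at x_0 and apply the update.
f'(x) = 72*x - 3
f'(3.5575) = 72*3.5575 - 3 = 253.14
x_1 = 3.5575 - 0.001*253.14 = 3.3044


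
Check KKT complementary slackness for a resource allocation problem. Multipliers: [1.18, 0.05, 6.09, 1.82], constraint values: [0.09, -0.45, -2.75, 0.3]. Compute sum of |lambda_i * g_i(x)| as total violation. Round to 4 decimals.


KKT complementary slackness check:
lambda_1 * g_1 = 1.18 * 0.09 = 0.1062
lambda_2 * g_2 = 0.05 * -0.45 = -0.0225
lambda_3 * g_3 = 6.09 * -2.75 = -16.7475
lambda_4 * g_4 = 1.82 * 0.3 = 0.546
Total violation = 0.1062 + 0.0225 + 16.7475 + 0.546 = 17.4222


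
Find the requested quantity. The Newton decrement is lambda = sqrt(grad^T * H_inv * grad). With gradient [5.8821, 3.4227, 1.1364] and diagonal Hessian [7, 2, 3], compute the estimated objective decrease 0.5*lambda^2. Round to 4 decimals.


Step 1: H is diagonal, so H^(-1) * g = [0.8403, 1.7114, 0.3788].
Step 2: g^T H^(-1) g = sum_i g_i^2 / H_ii
  = (5.8821)^2/7 + (3.4227)^2/2 + (1.1364)^2/3
  = 4.9427 + 5.8574 + 0.4305 = 11.2306
Step 3: Objective decrease = 0.5 * g^T H^(-1) g = 5.6153


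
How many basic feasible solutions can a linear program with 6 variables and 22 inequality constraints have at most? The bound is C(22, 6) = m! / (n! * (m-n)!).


Each vertex corresponds to some choice of n active constraints out of m, so the number of vertices is at most C(m, n) = m! / (n!(m-n)!).
m = 22, n = 6
Numerator: 22 * 21 * 20 * 19 * 18 * 17
Denominator: 6! = 720
C(22, 6) = 74613


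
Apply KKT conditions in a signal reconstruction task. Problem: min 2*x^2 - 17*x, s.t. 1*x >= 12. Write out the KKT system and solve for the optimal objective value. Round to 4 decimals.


Step 1: Try lambda = 0 (constraint inactive).
x_unc = 17/(2*2) = 4.25
Check: 1*4.25 = 4.25 < 12 -- violated!
Step 2: Constraint must be active: 1*x = 12
x* = 12/1 = 12.0
lambda = (2*2*12.0 - 17)/1 = 31.0
Step 3: Compute optimal value.
f(x*) = 2*12.0^2 - 17*12.0 = 84.0


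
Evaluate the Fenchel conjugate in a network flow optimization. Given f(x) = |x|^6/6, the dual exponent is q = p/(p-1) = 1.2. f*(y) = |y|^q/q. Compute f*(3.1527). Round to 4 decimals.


The conjugate exponent q satisfies 1/p + 1/q = 1.
p = 6, so q = 6/(6 - 1) = 1.2
|y|^q = 3.1527^1.2 = 3.9666
f*(3.1527) = 3.9666 / 1.2 = 3.3055


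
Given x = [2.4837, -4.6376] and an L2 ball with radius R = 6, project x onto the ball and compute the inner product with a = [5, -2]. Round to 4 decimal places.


Step 1: Compute ||x|| (intermediates to 6 decimals).
||x|| = sqrt(2.4837^2 + (-4.6376)^2) = 5.260808
Step 2: Project.
Since ||x|| <= R, proj = x (no scaling needed).
proj(x) = [2.4837, -4.6376]
Step 3: Dot product.
a^T * proj(x) = 5*2.4837 - 2*(-4.6376) = 21.6937


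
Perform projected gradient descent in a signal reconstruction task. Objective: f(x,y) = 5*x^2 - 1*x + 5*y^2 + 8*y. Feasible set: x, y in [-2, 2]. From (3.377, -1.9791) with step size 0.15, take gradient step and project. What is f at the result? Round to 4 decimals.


Step 1: Compute gradient at (3.377, -1.9791).
grad_x = 2*5*3.377 - 1 = 32.77
grad_y = 2*5*-1.9791 + 8 = -11.791
Step 2: Gradient step.
x_raw = 3.377 - 0.15*32.77 = -1.5385
y_raw = -1.9791 - 0.15*-11.791 = -0.2105
Step 3: Project onto [-2, 2].
x_proj = clip(-1.5385) = -1.5385
y_proj = clip(-0.2105) = -0.2105
Step 4: Evaluate f.
f(-1.5385, -0.2105) = 11.9113


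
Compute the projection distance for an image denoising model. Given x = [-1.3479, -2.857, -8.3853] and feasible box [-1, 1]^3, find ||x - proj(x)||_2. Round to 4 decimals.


Project each component onto [-1, 1].
clip(-1.3479) = -1.0, clip(-2.857) = -1.0, clip(-8.3853) = -1.0
Projection = [-1.0, -1.0, -1.0]
Squared diffs: [0.121, 3.4484, 54.5427]
Distance = sqrt(58.1121) = 7.6231


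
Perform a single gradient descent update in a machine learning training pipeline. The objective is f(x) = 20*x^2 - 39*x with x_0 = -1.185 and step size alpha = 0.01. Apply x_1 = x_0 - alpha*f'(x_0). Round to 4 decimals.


We compute the gradient at x_0 and apply the update.
f'(x) = 40*x - 39
f'(-1.185) = 40*-1.185 - 39 = -86.4
x_1 = -1.185 - 0.01*-86.4 = -0.321


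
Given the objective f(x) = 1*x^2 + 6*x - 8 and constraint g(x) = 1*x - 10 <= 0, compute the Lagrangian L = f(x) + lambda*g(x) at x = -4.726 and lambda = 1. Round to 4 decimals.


Step 1: Evaluate f(x).
f(-4.726) = 1*(-4.726)^2 + 6*(-4.726) - 8 = -14.0209
Step 2: Evaluate g(x).
g(-4.726) = 1*-4.726 - 10 = -14.726
Step 3: Compute Lagrangian.
L = -14.0209 + 1*-14.726 = -28.7469


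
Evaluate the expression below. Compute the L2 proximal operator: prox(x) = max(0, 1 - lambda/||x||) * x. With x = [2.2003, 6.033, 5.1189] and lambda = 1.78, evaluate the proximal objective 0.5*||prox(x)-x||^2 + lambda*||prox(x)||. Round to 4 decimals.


Step 1: Compute ||x||.
||x|| = 8.2123
Step 2: Compute scaling factor.
scale = max(0, 1 - 1.78/8.2123) = 0.7833
Step 3: prox(x) = [1.7234, 4.7254, 4.0094]
||prox(x)|| = 6.4323
Step 4: Proximal objective.
0.5*||prox-x||^2 = 1.5842
lambda*||prox|| = 11.4495
Total = 13.0337


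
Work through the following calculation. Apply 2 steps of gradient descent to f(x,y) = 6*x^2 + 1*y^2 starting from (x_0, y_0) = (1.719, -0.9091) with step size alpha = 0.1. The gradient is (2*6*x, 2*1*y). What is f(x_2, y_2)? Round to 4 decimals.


Gradient descent on f(x,y) = 6*x^2 + 1*y^2.
Starting point: (1.719, -0.9091), alpha = 0.1
Step 1: grad_x = 2*6*1.719 = 20.628, grad_y = 2*1*-0.9091 = -1.8182
  x_1 = 1.719 - 0.1*20.628 = -0.3438
  y_1 = -0.9091 - 0.1*-1.8182 = -0.7273
Step 2: grad_x = 2*6*-0.3438 = -4.1256, grad_y = 2*1*-0.7273 = -1.4546
  x_2 = -0.3438 - 0.1*-4.1256 = 0.0688
  y_2 = -0.7273 - 0.1*-1.4546 = -0.5818
f(0.0688, -0.5818) = 6*0.0688^2 + 1*(-0.5818)^2 = 0.3669


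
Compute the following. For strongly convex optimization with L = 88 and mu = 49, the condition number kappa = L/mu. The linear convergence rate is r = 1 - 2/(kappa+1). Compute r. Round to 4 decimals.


Step 1: Compute the condition number.
kappa = L/mu = 88/49 = 1.7959
Step 2: Compute the convergence rate.
r = 1 - 2/(kappa + 1) = 1 - 2*mu/(L + mu) = (L - mu)/(L + mu) = 39/137 = 0.2847


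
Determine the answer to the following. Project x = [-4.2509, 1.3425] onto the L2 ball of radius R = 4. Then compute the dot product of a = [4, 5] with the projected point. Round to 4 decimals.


Step 1: Compute ||x|| (intermediates to 6 decimals).
||x|| = sqrt((-4.2509)^2 + 1.3425^2) = 4.457853
Step 2: Project.
Since ||x|| > R, scale = R/||x|| = 4/4.457853 = 0.897293, proj(x) = scale * x
proj(x) = [-3.814303, 1.204616]
Step 3: Dot product.
a^T * proj(x) = 4*(-3.814303) + 5*1.204616 = -9.2341


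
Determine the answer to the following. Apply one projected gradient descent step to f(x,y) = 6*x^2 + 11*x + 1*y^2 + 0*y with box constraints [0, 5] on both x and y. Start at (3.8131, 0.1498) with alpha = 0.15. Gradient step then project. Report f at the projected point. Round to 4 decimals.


Step 1: Compute gradient at (3.8131, 0.1498).
grad_x = 2*6*3.8131 + 11 = 56.7572
grad_y = 2*1*0.1498 + 0 = 0.2996
Step 2: Gradient step.
x_raw = 3.8131 - 0.15*56.7572 = -4.7005
y_raw = 0.1498 - 0.15*0.2996 = 0.1049
Step 3: Project onto [0, 5].
x_proj = clip(-4.7005) = 0.0
y_proj = clip(0.1049) = 0.1049
Step 4: Evaluate f.
f(0.0, 0.1049) = 0.011


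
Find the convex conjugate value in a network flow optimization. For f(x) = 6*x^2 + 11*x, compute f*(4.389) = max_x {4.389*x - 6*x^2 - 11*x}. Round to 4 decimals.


f*(y) = sup_x {y*x - a*x^2 - b*x} = sup_x {(y-b)*x - a*x^2}
FOC: (y - b) - 2a*x = 0 => x* = (y - b)/(2a)
x* = (4.389 - 11)/(2*6) = -0.5509
f*(4.389) = (y-b)^2/(4a) = (4.389 - 11)^2/(4*6)
= 43.7053/24 = 1.8211


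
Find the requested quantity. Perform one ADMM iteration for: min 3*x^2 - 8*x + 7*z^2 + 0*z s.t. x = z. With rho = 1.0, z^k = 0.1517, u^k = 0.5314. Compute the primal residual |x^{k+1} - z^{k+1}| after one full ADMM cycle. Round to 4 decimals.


ADMM iteration with rho = 1.0, z^k = 0.1517, u^k = 0.5314
Step 1: x-update.
Minimize 3*x^2 - 8*x + (1.0/2)*(x - 0.1517 + 0.5314)^2
FOC: (2*3 + 1.0)*x = 8 + 1.0*(0.1517 - 0.5314)
x^{k+1} = 1.0886
Step 2: z-update.
Minimize 7*z^2 + 0*z + (1.0/2)*(1.0886 - z + 0.5314)^2
FOC: (2*7 + 1.0)*z = 0 + 1.0*(1.0886 + 0.5314)
z^{k+1} = 0.108
Step 3: u-update.
u^{k+1} = 0.5314 + 1.0886 - 0.108 = 1.512
Step 4: Primal residual = |1.0886 - 0.108| = 0.9806


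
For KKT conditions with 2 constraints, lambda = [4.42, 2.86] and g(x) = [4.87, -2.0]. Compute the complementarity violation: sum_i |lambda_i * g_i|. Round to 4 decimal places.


KKT complementary slackness check:
lambda_1 * g_1 = 4.42 * 4.87 = 21.5254
lambda_2 * g_2 = 2.86 * -2.0 = -5.72
Total violation = 21.5254 + 5.72 = 27.2454


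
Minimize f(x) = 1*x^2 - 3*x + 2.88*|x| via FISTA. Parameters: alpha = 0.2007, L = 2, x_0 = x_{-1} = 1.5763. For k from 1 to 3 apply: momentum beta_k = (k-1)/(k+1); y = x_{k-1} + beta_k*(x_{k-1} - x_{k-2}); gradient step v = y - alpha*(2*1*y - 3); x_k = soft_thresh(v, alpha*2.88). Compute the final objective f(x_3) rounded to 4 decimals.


FISTA on f(x) = 1*x^2 - 3*x + 2.88*|x|
L = 2, alpha = 0.2007
Iteration 1: beta = 0.0, y = 1.5763 + 0.0*(1.5763 - 1.5763) = 1.5763
  grad(y) = 0.1526, v = y - alpha*grad = 1.5457
  prox(v) = soft_thresh(1.5457, 0.578) = 0.9677
Iteration 2: beta = 0.3333, y = 0.9677 + 0.3333*(0.9677 - 1.5763) = 0.7648
  grad(y) = -1.4704, v = y - alpha*grad = 1.0599
  prox(v) = soft_thresh(1.0599, 0.578) = 0.4819
Iteration 3: beta = 0.5, y = 0.4819 + 0.5*(0.4819 - 0.9677) = 0.239
  grad(y) = -2.522, v = y - alpha*grad = 0.7452
  prox(v) = soft_thresh(0.7452, 0.578) = 0.1671
f(x_3) = 1*0.1671^2 - 3*0.1671 + 2.88*|0.1671| = 0.0079


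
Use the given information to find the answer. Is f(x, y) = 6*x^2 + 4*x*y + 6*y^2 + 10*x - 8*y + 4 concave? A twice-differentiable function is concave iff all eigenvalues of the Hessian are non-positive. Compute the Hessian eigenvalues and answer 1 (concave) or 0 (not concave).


The Hessian of f(x,y) = 6*x^2 + 4*x*y + 6*y^2 + 10*x - 8*y + 4 is:
H = [[12, 4], [4, 12]]
Trace = 12 + 12 = 24
Determinant = 12*12 - (4)^2 = 128
Discriminant = (24)^2 - 4*128 = 64.0
Eigenvalues: lambda_1 = 8.0, lambda_2 = 16.0
The function is not concave.

0


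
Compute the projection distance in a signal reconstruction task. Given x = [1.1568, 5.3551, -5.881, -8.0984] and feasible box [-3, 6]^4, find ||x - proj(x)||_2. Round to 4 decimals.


Project each component onto [-3, 6].
clip(1.1568) = 1.1568, clip(5.3551) = 5.3551, clip(-5.881) = -3.0, clip(-8.0984) = -3.0
Projection = [1.1568, 5.3551, -3.0, -3.0]
Squared diffs: [0.0, 0.0, 8.3002, 25.9937]
Distance = sqrt(34.2939) = 5.8561


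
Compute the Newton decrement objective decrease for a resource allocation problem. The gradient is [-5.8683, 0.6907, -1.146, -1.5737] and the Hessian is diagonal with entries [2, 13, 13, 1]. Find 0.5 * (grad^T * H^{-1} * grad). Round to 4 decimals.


Step 1: H is diagonal, so H^(-1) * g = [-2.9342, 0.0531, -0.0882, -1.5737].
Step 2: g^T H^(-1) g = sum_i g_i^2 / H_ii
  = (-5.8683)^2/2 + (0.6907)^2/13 + (-1.146)^2/13 + (-1.5737)^2/1
  = 17.2185 + 0.0367 + 0.101 + 2.4765 = 19.8327
Step 3: Objective decrease = 0.5 * g^T H^(-1) g = 9.9164


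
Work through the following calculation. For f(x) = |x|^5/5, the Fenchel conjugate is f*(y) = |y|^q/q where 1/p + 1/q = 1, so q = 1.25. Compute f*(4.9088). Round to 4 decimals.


The conjugate exponent q satisfies 1/p + 1/q = 1.
p = 5, so q = 5/(5 - 1) = 1.25
|y|^q = 4.9088^1.25 = 7.3067
f*(4.9088) = 7.3067 / 1.25 = 5.8453


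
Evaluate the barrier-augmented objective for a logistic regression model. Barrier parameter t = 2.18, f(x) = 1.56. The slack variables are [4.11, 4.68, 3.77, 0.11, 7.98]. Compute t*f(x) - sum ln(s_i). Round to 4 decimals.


Step 1: Compute log-barrier.
ln values: [1.4134, 1.5433, 1.3271, -2.2073, 2.0769]
phi = -(1.4134 + 1.5433 + 1.3271 - 2.2073 + 2.0769) = -4.1535
Step 2: Compute augmented objective.
t*f(x) = 2.18*1.56 = 3.4008
Total = 3.4008 - 4.1535 = -0.7527


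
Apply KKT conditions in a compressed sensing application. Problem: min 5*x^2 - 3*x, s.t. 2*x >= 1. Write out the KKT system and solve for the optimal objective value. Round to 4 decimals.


Step 1: Try lambda = 0 (constraint inactive).
x_unc = 3/(2*5) = 0.3
Check: 2*0.3 = 0.6 < 1 -- violated!
Step 2: Constraint must be active: 2*x = 1
x* = 1/2 = 0.5
lambda = (2*5*0.5 - 3)/2 = 1.0
Step 3: Compute optimal value.
f(x*) = 5*0.5^2 - 3*0.5 = -0.25


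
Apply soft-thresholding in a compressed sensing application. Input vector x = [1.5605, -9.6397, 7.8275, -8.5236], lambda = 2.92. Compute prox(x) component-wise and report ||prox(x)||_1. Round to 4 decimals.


Soft-thresholding with lambda = 2.92:
prox(1.5605) = sign(1.5605)*max(|1.5605| - 2.92, 0) = 0.0
prox(-9.6397) = sign(-9.6397)*max(|-9.6397| - 2.92, 0) = -6.7197
prox(7.8275) = sign(7.8275)*max(|7.8275| - 2.92, 0) = 4.9075
prox(-8.5236) = sign(-8.5236)*max(|-8.5236| - 2.92, 0) = -5.6036
prox(x) = [0.0, -6.7197, 4.9075, -5.6036]
||prox(x)||_1 = 0.0 + 6.7197 + 4.9075 + 5.6036 = 17.2308


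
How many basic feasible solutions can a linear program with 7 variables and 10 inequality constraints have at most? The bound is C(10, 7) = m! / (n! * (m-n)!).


Each vertex corresponds to some choice of n active constraints out of m, so the number of vertices is at most C(m, n) = m! / (n!(m-n)!).
m = 10, n = 7
Numerator: 10 * 9 * 8 * 7 * 6 * 5 * 4
Denominator: 7! = 5040
C(10, 7) = 120


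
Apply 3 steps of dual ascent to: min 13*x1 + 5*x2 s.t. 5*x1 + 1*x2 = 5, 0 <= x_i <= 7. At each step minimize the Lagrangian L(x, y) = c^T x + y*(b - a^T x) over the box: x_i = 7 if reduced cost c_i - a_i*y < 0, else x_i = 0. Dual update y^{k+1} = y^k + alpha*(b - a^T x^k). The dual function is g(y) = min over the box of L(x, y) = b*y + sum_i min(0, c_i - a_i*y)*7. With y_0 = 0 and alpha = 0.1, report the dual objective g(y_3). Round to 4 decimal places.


Dual ascent for LP: min 13*x1 + 5*x2, 5*x1 + 1*x2 = 5, 0 <= x_i <= 7
Step 1: y^k = 0.0, reduced costs: (13.0, 5.0)
  x^k = (0.0, 0.0), subgradient = b - a^T x = 5.0
  y^{k+1} = 0.0 + 0.1*5.0 = 0.5
Step 2: y^k = 0.5, reduced costs: (10.5, 4.5)
  x^k = (0.0, 0.0), subgradient = b - a^T x = 5.0
  y^{k+1} = 0.5 + 0.1*5.0 = 1.0
Step 3: y^k = 1.0, reduced costs: (8.0, 4.0)
  x^k = (0.0, 0.0), subgradient = b - a^T x = 5.0
  y^{k+1} = 1.0 + 0.1*5.0 = 1.5
Dual objective at y_3 = 1.5: reduced costs (5.5, 3.5), box minimizer x = (0.0, 0.0)
g(y_3) = b*y + (c1 - a1*y)*x1 + (c2 - a2*y)*x2 = 5*1.5 + 5.5*0.0 + 3.5*0.0 = 7.5 + 0.0 + 0.0 = 7.5


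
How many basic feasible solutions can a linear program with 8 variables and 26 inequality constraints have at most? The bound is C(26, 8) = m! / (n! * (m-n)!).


Each vertex corresponds to some choice of n active constraints out of m, so the number of vertices is at most C(m, n) = m! / (n!(m-n)!).
m = 26, n = 8
Numerator: 26 * 25 * 24 * 23 * 22 * 21 * 20 * 19
Denominator: 8! = 40320
C(26, 8) = 1562275


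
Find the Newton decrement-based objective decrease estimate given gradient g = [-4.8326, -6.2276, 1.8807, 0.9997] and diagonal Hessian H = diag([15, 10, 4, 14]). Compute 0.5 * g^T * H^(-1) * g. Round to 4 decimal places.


Step 1: H is diagonal, so H^(-1) * g = [-0.3222, -0.6228, 0.4702, 0.0714].
Step 2: g^T H^(-1) g = sum_i g_i^2 / H_ii
  = (-4.8326)^2/15 + (-6.2276)^2/10 + (1.8807)^2/4 + (0.9997)^2/14
  = 1.5569 + 3.8783 + 0.8843 + 0.0714 = 6.3909
Step 3: Objective decrease = 0.5 * g^T H^(-1) g = 3.1954


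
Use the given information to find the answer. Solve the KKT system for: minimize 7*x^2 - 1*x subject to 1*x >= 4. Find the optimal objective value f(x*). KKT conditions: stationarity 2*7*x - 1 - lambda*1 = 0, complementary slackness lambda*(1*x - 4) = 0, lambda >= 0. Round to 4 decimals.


Step 1: Try lambda = 0 (constraint inactive).
x_unc = 1/(2*7) = 0.0714
Check: 1*0.0714 = 0.0714 < 4 -- violated!
Step 2: Constraint must be active: 1*x = 4
x* = 4/1 = 4.0
lambda = (2*7*4.0 - 1)/1 = 55.0
Step 3: Compute optimal value.
f(x*) = 7*4.0^2 - 1*4.0 = 108.0


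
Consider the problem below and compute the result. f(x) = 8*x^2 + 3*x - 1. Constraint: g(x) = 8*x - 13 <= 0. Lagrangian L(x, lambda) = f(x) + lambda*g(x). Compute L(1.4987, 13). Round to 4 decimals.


Step 1: Evaluate f(x).
f(1.4987) = 8*1.4987^2 + 3*1.4987 - 1 = 21.4649
Step 2: Evaluate g(x).
g(1.4987) = 8*1.4987 - 13 = -1.0104
Step 3: Compute Lagrangian.
L = 21.4649 + 13*-1.0104 = 8.3297


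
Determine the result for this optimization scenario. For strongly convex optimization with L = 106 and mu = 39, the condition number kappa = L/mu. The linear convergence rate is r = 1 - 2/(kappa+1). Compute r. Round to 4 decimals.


Step 1: Compute the condition number.
kappa = L/mu = 106/39 = 2.7179
Step 2: Compute the convergence rate.
r = 1 - 2/(kappa + 1) = 1 - 2*mu/(L + mu) = (L - mu)/(L + mu) = 67/145 = 0.4621


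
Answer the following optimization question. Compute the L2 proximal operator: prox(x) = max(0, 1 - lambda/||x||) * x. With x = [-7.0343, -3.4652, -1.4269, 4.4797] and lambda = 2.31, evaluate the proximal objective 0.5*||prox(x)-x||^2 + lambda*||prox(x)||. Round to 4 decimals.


Step 1: Compute ||x||.
||x|| = 9.1429
Step 2: Compute scaling factor.
scale = max(0, 1 - 2.31/9.1429) = 0.7473
Step 3: prox(x) = [-5.257, -2.5897, -1.0664, 3.3479]
||prox(x)|| = 6.8329
Step 4: Proximal objective.
0.5*||prox-x||^2 = 2.6681
lambda*||prox|| = 15.784
Total = 18.4521


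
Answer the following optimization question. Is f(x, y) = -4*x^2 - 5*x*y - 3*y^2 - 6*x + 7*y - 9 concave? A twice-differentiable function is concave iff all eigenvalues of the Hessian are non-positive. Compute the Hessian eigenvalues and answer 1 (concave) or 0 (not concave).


The Hessian of f(x,y) = -4*x^2 - 5*x*y - 3*y^2 - 6*x + 7*y - 9 is:
H = [[-8, -5], [-5, -6]]
Trace = -8 - 6 = -14
Determinant = -8*-6 - (-5)^2 = 23
Discriminant = (-14)^2 - 4*23 = 104.0
Eigenvalues: lambda_1 = -12.099, lambda_2 = -1.901
The function is concave.

1


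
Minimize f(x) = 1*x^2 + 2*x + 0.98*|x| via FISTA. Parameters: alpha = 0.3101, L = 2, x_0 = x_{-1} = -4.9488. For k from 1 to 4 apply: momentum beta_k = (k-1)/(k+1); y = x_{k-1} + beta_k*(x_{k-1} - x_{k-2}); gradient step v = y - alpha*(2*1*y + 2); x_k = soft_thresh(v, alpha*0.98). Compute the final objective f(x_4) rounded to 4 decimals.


FISTA on f(x) = 1*x^2 + 2*x + 0.98*|x|
L = 2, alpha = 0.3101
Iteration 1: beta = 0.0, y = -4.9488 + 0.0*(-4.9488 + 4.9488) = -4.9488
  grad(y) = -7.8976, v = y - alpha*grad = -2.4998
  prox(v) = soft_thresh(-2.4998, 0.3039) = -2.1959
Iteration 2: beta = 0.3333, y = -2.1959 + 0.3333*(-2.1959 + 4.9488) = -1.2782
  grad(y) = -0.5564, v = y - alpha*grad = -1.1057
  prox(v) = soft_thresh(-1.1057, 0.3039) = -0.8018
Iteration 3: beta = 0.5, y = -0.8018 + 0.5*(-0.8018 + 2.1959) = -0.1047
  grad(y) = 1.7906, v = y - alpha*grad = -0.66
  prox(v) = soft_thresh(-0.66, 0.3039) = -0.3561
Iteration 4: beta = 0.6, y = -0.3561 + 0.6*(-0.3561 + 0.8018) = -0.0887
  grad(y) = 1.8227, v = y - alpha*grad = -0.6539
  prox(v) = soft_thresh(-0.6539, 0.3039) = -0.35
f(x_4) = 1*(-0.35)^2 + 2*(-0.35) + 0.98*|-0.35| = -0.2345


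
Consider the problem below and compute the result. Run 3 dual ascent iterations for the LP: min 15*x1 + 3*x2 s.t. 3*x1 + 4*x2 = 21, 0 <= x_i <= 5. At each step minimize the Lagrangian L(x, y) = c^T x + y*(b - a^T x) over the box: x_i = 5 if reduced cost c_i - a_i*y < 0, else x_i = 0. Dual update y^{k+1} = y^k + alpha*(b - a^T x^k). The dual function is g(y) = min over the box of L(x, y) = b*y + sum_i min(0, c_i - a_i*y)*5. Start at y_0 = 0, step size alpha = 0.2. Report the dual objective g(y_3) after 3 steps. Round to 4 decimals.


Dual ascent for LP: min 15*x1 + 3*x2, 3*x1 + 4*x2 = 21, 0 <= x_i <= 5
Step 1: y^k = 0.0, reduced costs: (15.0, 3.0)
  x^k = (0.0, 0.0), subgradient = b - a^T x = 21.0
  y^{k+1} = 0.0 + 0.2*21.0 = 4.2
Step 2: y^k = 4.2, reduced costs: (2.4, -13.8)
  x^k = (0.0, 5.0), subgradient = b - a^T x = 1.0
  y^{k+1} = 4.2 + 0.2*1.0 = 4.4
Step 3: y^k = 4.4, reduced costs: (1.8, -14.6)
  x^k = (0.0, 5.0), subgradient = b - a^T x = 1.0
  y^{k+1} = 4.4 + 0.2*1.0 = 4.6
Dual objective at y_3 = 4.6: reduced costs (1.2, -15.4), box minimizer x = (0.0, 5.0)
g(y_3) = b*y + (c1 - a1*y)*x1 + (c2 - a2*y)*x2 = 21*4.6 + 1.2*0.0 + (-15.4)*5.0 = 96.6 + 0.0 - 77.0 = 19.6


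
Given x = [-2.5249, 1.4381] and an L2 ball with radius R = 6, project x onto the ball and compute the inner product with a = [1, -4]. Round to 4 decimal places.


Step 1: Compute ||x|| (intermediates to 6 decimals).
||x|| = sqrt((-2.5249)^2 + 1.4381^2) = 2.905727
Step 2: Project.
Since ||x|| <= R, proj = x (no scaling needed).
proj(x) = [-2.5249, 1.4381]
Step 3: Dot product.
a^T * proj(x) = 1*(-2.5249) - 4*1.4381 = -8.2773


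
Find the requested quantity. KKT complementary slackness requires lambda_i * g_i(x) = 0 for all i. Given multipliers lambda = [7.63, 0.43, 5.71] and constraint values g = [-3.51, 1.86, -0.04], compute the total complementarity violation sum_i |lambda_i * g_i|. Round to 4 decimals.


KKT complementary slackness check:
lambda_1 * g_1 = 7.63 * -3.51 = -26.7813
lambda_2 * g_2 = 0.43 * 1.86 = 0.7998
lambda_3 * g_3 = 5.71 * -0.04 = -0.2284
Total violation = 26.7813 + 0.7998 + 0.2284 = 27.8095
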